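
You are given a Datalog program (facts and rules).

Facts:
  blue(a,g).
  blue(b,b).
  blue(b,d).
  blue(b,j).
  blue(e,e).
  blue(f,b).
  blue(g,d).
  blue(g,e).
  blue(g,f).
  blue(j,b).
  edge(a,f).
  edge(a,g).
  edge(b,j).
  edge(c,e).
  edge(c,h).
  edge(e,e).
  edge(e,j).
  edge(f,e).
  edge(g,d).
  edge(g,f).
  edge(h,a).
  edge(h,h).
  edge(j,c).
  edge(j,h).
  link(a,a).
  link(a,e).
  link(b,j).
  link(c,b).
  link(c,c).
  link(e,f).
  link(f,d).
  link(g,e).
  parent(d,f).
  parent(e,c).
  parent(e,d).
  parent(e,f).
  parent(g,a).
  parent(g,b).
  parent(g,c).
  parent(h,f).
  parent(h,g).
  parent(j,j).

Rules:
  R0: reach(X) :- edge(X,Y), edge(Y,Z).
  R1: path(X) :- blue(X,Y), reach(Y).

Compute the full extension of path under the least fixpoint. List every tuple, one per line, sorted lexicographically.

path(a)
path(b)
path(e)
path(f)
path(g)
path(j)

round 1: derive reach(a) via R0 from edge(a,f), edge(f,e)
round 1: derive reach(b) via R0 from edge(b,j), edge(j,c)
round 1: derive reach(c) via R0 from edge(c,e), edge(e,e)
round 1: derive reach(e) via R0 from edge(e,e), edge(e,e)
round 1: derive reach(f) via R0 from edge(f,e), edge(e,e)
round 1: derive reach(g) via R0 from edge(g,f), edge(f,e)
round 1: derive reach(h) via R0 from edge(h,a), edge(a,f)
round 1: derive reach(j) via R0 from edge(j,c), edge(c,e)
round 2: derive path(a) via R1 from blue(a,g), reach(g)
round 2: derive path(b) via R1 from blue(b,b), reach(b)
round 2: derive path(e) via R1 from blue(e,e), reach(e)
round 2: derive path(f) via R1 from blue(f,b), reach(b)
round 2: derive path(g) via R1 from blue(g,e), reach(e)
round 2: derive path(j) via R1 from blue(j,b), reach(b)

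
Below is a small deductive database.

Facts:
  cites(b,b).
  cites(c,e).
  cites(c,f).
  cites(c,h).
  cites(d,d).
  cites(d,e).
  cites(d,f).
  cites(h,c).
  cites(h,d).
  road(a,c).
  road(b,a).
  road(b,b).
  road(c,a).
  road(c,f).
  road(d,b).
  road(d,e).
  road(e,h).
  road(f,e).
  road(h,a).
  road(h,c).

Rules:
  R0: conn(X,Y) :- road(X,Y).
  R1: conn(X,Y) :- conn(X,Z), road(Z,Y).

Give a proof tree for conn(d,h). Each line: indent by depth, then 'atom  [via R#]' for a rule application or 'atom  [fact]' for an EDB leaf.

round 1: derive conn(a,c) via R0 from road(a,c)
round 1: derive conn(b,a) via R0 from road(b,a)
round 1: derive conn(b,b) via R0 from road(b,b)
round 1: derive conn(c,a) via R0 from road(c,a)
round 1: derive conn(c,f) via R0 from road(c,f)
round 1: derive conn(d,b) via R0 from road(d,b)
round 1: derive conn(d,e) via R0 from road(d,e)
round 1: derive conn(e,h) via R0 from road(e,h)
round 1: derive conn(f,e) via R0 from road(f,e)
round 1: derive conn(h,a) via R0 from road(h,a)
round 1: derive conn(h,c) via R0 from road(h,c)
round 2: derive conn(a,a) via R1 from conn(a,c), road(c,a)
round 2: derive conn(a,f) via R1 from conn(a,c), road(c,f)
round 2: derive conn(b,c) via R1 from conn(b,a), road(a,c)
round 2: derive conn(c,c) via R1 from conn(c,a), road(a,c)
round 2: derive conn(c,e) via R1 from conn(c,f), road(f,e)
round 2: derive conn(d,a) via R1 from conn(d,b), road(b,a)
round 2: derive conn(d,h) via R1 from conn(d,e), road(e,h)
round 2: derive conn(e,a) via R1 from conn(e,h), road(h,a)
round 2: derive conn(e,c) via R1 from conn(e,h), road(h,c)
round 2: derive conn(f,h) via R1 from conn(f,e), road(e,h)
round 2: derive conn(h,f) via R1 from conn(h,c), road(c,f)
round 3: derive conn(a,e) via R1 from conn(a,f), road(f,e)
round 3: derive conn(b,f) via R1 from conn(b,c), road(c,f)
round 3: derive conn(c,h) via R1 from conn(c,e), road(e,h)
round 3: derive conn(d,c) via R1 from conn(d,a), road(a,c)
round 3: derive conn(e,f) via R1 from conn(e,c), road(c,f)
round 3: derive conn(f,a) via R1 from conn(f,h), road(h,a)
round 3: derive conn(f,c) via R1 from conn(f,h), road(h,c)
round 3: derive conn(h,e) via R1 from conn(h,f), road(f,e)
round 4: derive conn(a,h) via R1 from conn(a,e), road(e,h)
round 4: derive conn(b,e) via R1 from conn(b,f), road(f,e)
round 4: derive conn(d,f) via R1 from conn(d,c), road(c,f)
round 4: derive conn(e,e) via R1 from conn(e,f), road(f,e)
round 4: derive conn(f,f) via R1 from conn(f,c), road(c,f)
round 4: derive conn(h,h) via R1 from conn(h,e), road(e,h)
round 5: derive conn(b,h) via R1 from conn(b,e), road(e,h)

conn(d,h)  [via R1]
  conn(d,e)  [via R0]
    road(d,e)  [fact]
  road(e,h)  [fact]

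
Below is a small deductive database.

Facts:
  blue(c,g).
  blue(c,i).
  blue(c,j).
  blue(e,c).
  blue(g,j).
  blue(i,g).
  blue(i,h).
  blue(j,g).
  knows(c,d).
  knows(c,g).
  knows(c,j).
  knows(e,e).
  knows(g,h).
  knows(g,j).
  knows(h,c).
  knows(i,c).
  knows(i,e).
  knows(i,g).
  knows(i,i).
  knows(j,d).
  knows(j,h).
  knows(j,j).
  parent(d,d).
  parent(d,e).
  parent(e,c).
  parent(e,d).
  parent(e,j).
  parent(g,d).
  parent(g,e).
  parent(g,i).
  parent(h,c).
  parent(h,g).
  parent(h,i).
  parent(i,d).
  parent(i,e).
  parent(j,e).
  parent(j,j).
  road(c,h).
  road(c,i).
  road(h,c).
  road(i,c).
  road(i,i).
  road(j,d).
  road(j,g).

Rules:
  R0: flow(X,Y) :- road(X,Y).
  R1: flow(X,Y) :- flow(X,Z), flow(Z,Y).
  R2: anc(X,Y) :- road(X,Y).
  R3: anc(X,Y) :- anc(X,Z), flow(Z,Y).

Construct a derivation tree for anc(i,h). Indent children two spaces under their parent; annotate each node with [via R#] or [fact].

round 1: derive flow(c,h) via R0 from road(c,h)
round 1: derive flow(c,i) via R0 from road(c,i)
round 1: derive flow(h,c) via R0 from road(h,c)
round 1: derive flow(i,c) via R0 from road(i,c)
round 1: derive flow(i,i) via R0 from road(i,i)
round 1: derive flow(j,d) via R0 from road(j,d)
round 1: derive flow(j,g) via R0 from road(j,g)
round 1: derive anc(c,h) via R2 from road(c,h)
round 1: derive anc(c,i) via R2 from road(c,i)
round 1: derive anc(h,c) via R2 from road(h,c)
round 1: derive anc(i,c) via R2 from road(i,c)
round 1: derive anc(i,i) via R2 from road(i,i)
round 1: derive anc(j,d) via R2 from road(j,d)
round 1: derive anc(j,g) via R2 from road(j,g)
round 2: derive flow(c,c) via R1 from flow(c,h), flow(h,c)
round 2: derive flow(h,h) via R1 from flow(h,c), flow(c,h)
round 2: derive flow(h,i) via R1 from flow(h,c), flow(c,i)
round 2: derive flow(i,h) via R1 from flow(i,c), flow(c,h)
round 2: derive anc(c,c) via R3 from anc(c,h), flow(h,c)
round 2: derive anc(h,h) via R3 from anc(h,c), flow(c,h)
round 2: derive anc(h,i) via R3 from anc(h,c), flow(c,i)
round 2: derive anc(i,h) via R3 from anc(i,c), flow(c,h)

anc(i,h)  [via R3]
  anc(i,c)  [via R2]
    road(i,c)  [fact]
  flow(c,h)  [via R0]
    road(c,h)  [fact]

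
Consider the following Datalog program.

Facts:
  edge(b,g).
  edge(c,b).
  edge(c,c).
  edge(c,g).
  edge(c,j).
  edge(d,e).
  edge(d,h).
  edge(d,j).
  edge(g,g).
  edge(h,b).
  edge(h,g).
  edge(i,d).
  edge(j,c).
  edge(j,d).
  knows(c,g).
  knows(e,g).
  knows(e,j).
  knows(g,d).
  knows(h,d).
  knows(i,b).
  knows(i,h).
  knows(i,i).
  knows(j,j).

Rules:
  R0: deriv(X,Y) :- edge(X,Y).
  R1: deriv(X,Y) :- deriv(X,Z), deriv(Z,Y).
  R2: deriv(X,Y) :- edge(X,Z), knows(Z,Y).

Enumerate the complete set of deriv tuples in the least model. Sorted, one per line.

deriv(b,b)
deriv(b,c)
deriv(b,d)
deriv(b,e)
deriv(b,g)
deriv(b,h)
deriv(b,j)
deriv(c,b)
deriv(c,c)
deriv(c,d)
deriv(c,e)
deriv(c,g)
deriv(c,h)
deriv(c,j)
deriv(d,b)
deriv(d,c)
deriv(d,d)
deriv(d,e)
deriv(d,g)
deriv(d,h)
deriv(d,j)
deriv(g,b)
deriv(g,c)
deriv(g,d)
deriv(g,e)
deriv(g,g)
deriv(g,h)
deriv(g,j)
deriv(h,b)
deriv(h,c)
deriv(h,d)
deriv(h,e)
deriv(h,g)
deriv(h,h)
deriv(h,j)
deriv(i,b)
deriv(i,c)
deriv(i,d)
deriv(i,e)
deriv(i,g)
deriv(i,h)
deriv(i,j)
deriv(j,b)
deriv(j,c)
deriv(j,d)
deriv(j,e)
deriv(j,g)
deriv(j,h)
deriv(j,j)

round 1: derive deriv(b,g) via R0 from edge(b,g)
round 1: derive deriv(c,b) via R0 from edge(c,b)
round 1: derive deriv(c,c) via R0 from edge(c,c)
round 1: derive deriv(c,g) via R0 from edge(c,g)
round 1: derive deriv(c,j) via R0 from edge(c,j)
round 1: derive deriv(d,e) via R0 from edge(d,e)
round 1: derive deriv(d,h) via R0 from edge(d,h)
round 1: derive deriv(d,j) via R0 from edge(d,j)
round 1: derive deriv(g,g) via R0 from edge(g,g)
round 1: derive deriv(h,b) via R0 from edge(h,b)
round 1: derive deriv(h,g) via R0 from edge(h,g)
round 1: derive deriv(i,d) via R0 from edge(i,d)
round 1: derive deriv(j,c) via R0 from edge(j,c)
round 1: derive deriv(j,d) via R0 from edge(j,d)
round 1: derive deriv(b,d) via R2 from edge(b,g), knows(g,d)
round 1: derive deriv(c,d) via R2 from edge(c,g), knows(g,d)
round 1: derive deriv(d,d) via R2 from edge(d,h), knows(h,d)
round 1: derive deriv(d,g) via R2 from edge(d,e), knows(e,g)
round 1: derive deriv(g,d) via R2 from edge(g,g), knows(g,d)
round 1: derive deriv(h,d) via R2 from edge(h,g), knows(g,d)
round 1: derive deriv(j,g) via R2 from edge(j,c), knows(c,g)
round 2: derive deriv(b,e) via R1 from deriv(b,d), deriv(d,e)
round 2: derive deriv(b,h) via R1 from deriv(b,d), deriv(d,h)
round 2: derive deriv(b,j) via R1 from deriv(b,d), deriv(d,j)
round 2: derive deriv(c,e) via R1 from deriv(c,d), deriv(d,e)
round 2: derive deriv(c,h) via R1 from deriv(c,d), deriv(d,h)
round 2: derive deriv(d,b) via R1 from deriv(d,h), deriv(h,b)
round 2: derive deriv(d,c) via R1 from deriv(d,j), deriv(j,c)
round 2: derive deriv(g,e) via R1 from deriv(g,d), deriv(d,e)
round 2: derive deriv(g,h) via R1 from deriv(g,d), deriv(d,h)
round 2: derive deriv(g,j) via R1 from deriv(g,d), deriv(d,j)
round 2: derive deriv(h,e) via R1 from deriv(h,d), deriv(d,e)
round 2: derive deriv(h,h) via R1 from deriv(h,d), deriv(d,h)
round 2: derive deriv(h,j) via R1 from deriv(h,d), deriv(d,j)
round 2: derive deriv(i,e) via R1 from deriv(i,d), deriv(d,e)
round 2: derive deriv(i,g) via R1 from deriv(i,d), deriv(d,g)
round 2: derive deriv(i,h) via R1 from deriv(i,d), deriv(d,h)
round 2: derive deriv(i,j) via R1 from deriv(i,d), deriv(d,j)
round 2: derive deriv(j,b) via R1 from deriv(j,c), deriv(c,b)
round 2: derive deriv(j,e) via R1 from deriv(j,d), deriv(d,e)
round 2: derive deriv(j,h) via R1 from deriv(j,d), deriv(d,h)
round 2: derive deriv(j,j) via R1 from deriv(j,c), deriv(c,j)
round 3: derive deriv(b,b) via R1 from deriv(b,d), deriv(d,b)
round 3: derive deriv(b,c) via R1 from deriv(b,d), deriv(d,c)
round 3: derive deriv(g,b) via R1 from deriv(g,d), deriv(d,b)
round 3: derive deriv(g,c) via R1 from deriv(g,d), deriv(d,c)
round 3: derive deriv(h,c) via R1 from deriv(h,d), deriv(d,c)
round 3: derive deriv(i,b) via R1 from deriv(i,d), deriv(d,b)
round 3: derive deriv(i,c) via R1 from deriv(i,d), deriv(d,c)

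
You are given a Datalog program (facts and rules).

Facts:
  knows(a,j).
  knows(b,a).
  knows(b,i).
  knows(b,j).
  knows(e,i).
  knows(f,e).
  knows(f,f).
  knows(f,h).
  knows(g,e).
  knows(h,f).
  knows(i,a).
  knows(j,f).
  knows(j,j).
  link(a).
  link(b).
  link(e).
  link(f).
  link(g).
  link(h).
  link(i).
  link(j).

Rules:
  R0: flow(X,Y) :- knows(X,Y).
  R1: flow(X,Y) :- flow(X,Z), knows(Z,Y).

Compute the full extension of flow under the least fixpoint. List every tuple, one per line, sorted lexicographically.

flow(a,a)
flow(a,e)
flow(a,f)
flow(a,h)
flow(a,i)
flow(a,j)
flow(b,a)
flow(b,e)
flow(b,f)
flow(b,h)
flow(b,i)
flow(b,j)
flow(e,a)
flow(e,e)
flow(e,f)
flow(e,h)
flow(e,i)
flow(e,j)
flow(f,a)
flow(f,e)
flow(f,f)
flow(f,h)
flow(f,i)
flow(f,j)
flow(g,a)
flow(g,e)
flow(g,f)
flow(g,h)
flow(g,i)
flow(g,j)
flow(h,a)
flow(h,e)
flow(h,f)
flow(h,h)
flow(h,i)
flow(h,j)
flow(i,a)
flow(i,e)
flow(i,f)
flow(i,h)
flow(i,i)
flow(i,j)
flow(j,a)
flow(j,e)
flow(j,f)
flow(j,h)
flow(j,i)
flow(j,j)

round 1: derive flow(a,j) via R0 from knows(a,j)
round 1: derive flow(b,a) via R0 from knows(b,a)
round 1: derive flow(b,i) via R0 from knows(b,i)
round 1: derive flow(b,j) via R0 from knows(b,j)
round 1: derive flow(e,i) via R0 from knows(e,i)
round 1: derive flow(f,e) via R0 from knows(f,e)
round 1: derive flow(f,f) via R0 from knows(f,f)
round 1: derive flow(f,h) via R0 from knows(f,h)
round 1: derive flow(g,e) via R0 from knows(g,e)
round 1: derive flow(h,f) via R0 from knows(h,f)
round 1: derive flow(i,a) via R0 from knows(i,a)
round 1: derive flow(j,f) via R0 from knows(j,f)
round 1: derive flow(j,j) via R0 from knows(j,j)
round 2: derive flow(a,f) via R1 from flow(a,j), knows(j,f)
round 2: derive flow(b,f) via R1 from flow(b,j), knows(j,f)
round 2: derive flow(e,a) via R1 from flow(e,i), knows(i,a)
round 2: derive flow(f,i) via R1 from flow(f,e), knows(e,i)
round 2: derive flow(g,i) via R1 from flow(g,e), knows(e,i)
round 2: derive flow(h,e) via R1 from flow(h,f), knows(f,e)
round 2: derive flow(h,h) via R1 from flow(h,f), knows(f,h)
round 2: derive flow(i,j) via R1 from flow(i,a), knows(a,j)
round 2: derive flow(j,e) via R1 from flow(j,f), knows(f,e)
round 2: derive flow(j,h) via R1 from flow(j,f), knows(f,h)
round 3: derive flow(a,e) via R1 from flow(a,f), knows(f,e)
round 3: derive flow(a,h) via R1 from flow(a,f), knows(f,h)
round 3: derive flow(b,e) via R1 from flow(b,f), knows(f,e)
round 3: derive flow(b,h) via R1 from flow(b,f), knows(f,h)
round 3: derive flow(e,j) via R1 from flow(e,a), knows(a,j)
round 3: derive flow(f,a) via R1 from flow(f,i), knows(i,a)
round 3: derive flow(g,a) via R1 from flow(g,i), knows(i,a)
round 3: derive flow(h,i) via R1 from flow(h,e), knows(e,i)
round 3: derive flow(i,f) via R1 from flow(i,j), knows(j,f)
round 3: derive flow(j,i) via R1 from flow(j,e), knows(e,i)
round 4: derive flow(a,i) via R1 from flow(a,e), knows(e,i)
round 4: derive flow(e,f) via R1 from flow(e,j), knows(j,f)
round 4: derive flow(f,j) via R1 from flow(f,a), knows(a,j)
round 4: derive flow(g,j) via R1 from flow(g,a), knows(a,j)
round 4: derive flow(h,a) via R1 from flow(h,i), knows(i,a)
round 4: derive flow(i,e) via R1 from flow(i,f), knows(f,e)
round 4: derive flow(i,h) via R1 from flow(i,f), knows(f,h)
round 4: derive flow(j,a) via R1 from flow(j,i), knows(i,a)
round 5: derive flow(a,a) via R1 from flow(a,i), knows(i,a)
round 5: derive flow(e,e) via R1 from flow(e,f), knows(f,e)
round 5: derive flow(e,h) via R1 from flow(e,f), knows(f,h)
round 5: derive flow(g,f) via R1 from flow(g,j), knows(j,f)
round 5: derive flow(h,j) via R1 from flow(h,a), knows(a,j)
round 5: derive flow(i,i) via R1 from flow(i,e), knows(e,i)
round 6: derive flow(g,h) via R1 from flow(g,f), knows(f,h)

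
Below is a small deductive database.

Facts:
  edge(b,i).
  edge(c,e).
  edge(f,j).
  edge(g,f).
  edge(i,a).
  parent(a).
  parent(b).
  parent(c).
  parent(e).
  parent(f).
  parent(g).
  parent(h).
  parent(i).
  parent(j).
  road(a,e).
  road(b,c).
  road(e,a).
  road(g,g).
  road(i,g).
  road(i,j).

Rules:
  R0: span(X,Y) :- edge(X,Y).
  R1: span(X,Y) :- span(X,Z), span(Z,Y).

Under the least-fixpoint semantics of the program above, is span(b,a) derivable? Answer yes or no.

round 1: derive span(b,i) via R0 from edge(b,i)
round 1: derive span(c,e) via R0 from edge(c,e)
round 1: derive span(f,j) via R0 from edge(f,j)
round 1: derive span(g,f) via R0 from edge(g,f)
round 1: derive span(i,a) via R0 from edge(i,a)
round 2: derive span(b,a) via R1 from span(b,i), span(i,a)
round 2: derive span(g,j) via R1 from span(g,f), span(f,j)

yes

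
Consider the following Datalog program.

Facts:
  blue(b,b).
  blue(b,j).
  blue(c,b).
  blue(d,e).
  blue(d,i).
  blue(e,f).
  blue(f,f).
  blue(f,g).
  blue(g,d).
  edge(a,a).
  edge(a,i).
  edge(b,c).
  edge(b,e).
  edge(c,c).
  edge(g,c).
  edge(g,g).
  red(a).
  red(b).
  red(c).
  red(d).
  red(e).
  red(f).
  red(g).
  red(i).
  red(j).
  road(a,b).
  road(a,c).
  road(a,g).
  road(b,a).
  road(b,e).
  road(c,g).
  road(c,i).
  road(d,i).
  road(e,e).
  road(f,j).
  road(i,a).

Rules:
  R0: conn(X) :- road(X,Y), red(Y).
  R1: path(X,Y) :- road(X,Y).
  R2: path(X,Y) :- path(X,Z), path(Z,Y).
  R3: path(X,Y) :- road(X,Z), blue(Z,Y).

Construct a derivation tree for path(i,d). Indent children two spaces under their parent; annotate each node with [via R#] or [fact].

path(i,d)  [via R2]
  path(i,a)  [via R1]
    road(i,a)  [fact]
  path(a,d)  [via R3]
    road(a,g)  [fact]
    blue(g,d)  [fact]

round 1: derive path(a,b) via R1 from road(a,b)
round 1: derive path(a,c) via R1 from road(a,c)
round 1: derive path(a,g) via R1 from road(a,g)
round 1: derive path(b,a) via R1 from road(b,a)
round 1: derive path(b,e) via R1 from road(b,e)
round 1: derive path(c,g) via R1 from road(c,g)
round 1: derive path(c,i) via R1 from road(c,i)
round 1: derive path(d,i) via R1 from road(d,i)
round 1: derive path(e,e) via R1 from road(e,e)
round 1: derive path(f,j) via R1 from road(f,j)
round 1: derive path(i,a) via R1 from road(i,a)
round 1: derive path(a,d) via R3 from road(a,g), blue(g,d)
round 1: derive path(a,j) via R3 from road(a,b), blue(b,j)
round 1: derive path(b,f) via R3 from road(b,e), blue(e,f)
round 1: derive path(c,d) via R3 from road(c,g), blue(g,d)
round 1: derive path(e,f) via R3 from road(e,e), blue(e,f)
round 2: derive path(a,a) via R2 from path(a,b), path(b,a)
round 2: derive path(a,e) via R2 from path(a,b), path(b,e)
round 2: derive path(a,f) via R2 from path(a,b), path(b,f)
round 2: derive path(a,i) via R2 from path(a,c), path(c,i)
round 2: derive path(b,b) via R2 from path(b,a), path(a,b)
round 2: derive path(b,c) via R2 from path(b,a), path(a,c)
round 2: derive path(b,d) via R2 from path(b,a), path(a,d)
round 2: derive path(b,g) via R2 from path(b,a), path(a,g)
round 2: derive path(b,j) via R2 from path(b,a), path(a,j)
round 2: derive path(c,a) via R2 from path(c,i), path(i,a)
round 2: derive path(d,a) via R2 from path(d,i), path(i,a)
round 2: derive path(e,j) via R2 from path(e,f), path(f,j)
round 2: derive path(i,b) via R2 from path(i,a), path(a,b)
round 2: derive path(i,c) via R2 from path(i,a), path(a,c)
round 2: derive path(i,d) via R2 from path(i,a), path(a,d)
round 2: derive path(i,g) via R2 from path(i,a), path(a,g)
round 2: derive path(i,j) via R2 from path(i,a), path(a,j)
round 3: derive path(b,i) via R2 from path(b,a), path(a,i)
round 3: derive path(c,b) via R2 from path(c,a), path(a,b)
round 3: derive path(c,c) via R2 from path(c,a), path(a,c)
round 3: derive path(c,e) via R2 from path(c,a), path(a,e)
round 3: derive path(c,f) via R2 from path(c,a), path(a,f)
round 3: derive path(c,j) via R2 from path(c,a), path(a,j)
round 3: derive path(d,b) via R2 from path(d,a), path(a,b)
round 3: derive path(d,c) via R2 from path(d,a), path(a,c)
round 3: derive path(d,d) via R2 from path(d,a), path(a,d)
round 3: derive path(d,e) via R2 from path(d,a), path(a,e)
round 3: derive path(d,f) via R2 from path(d,a), path(a,f)
round 3: derive path(d,g) via R2 from path(d,a), path(a,g)
round 3: derive path(d,j) via R2 from path(d,a), path(a,j)
round 3: derive path(i,e) via R2 from path(i,a), path(a,e)
round 3: derive path(i,f) via R2 from path(i,a), path(a,f)
round 3: derive path(i,i) via R2 from path(i,a), path(a,i)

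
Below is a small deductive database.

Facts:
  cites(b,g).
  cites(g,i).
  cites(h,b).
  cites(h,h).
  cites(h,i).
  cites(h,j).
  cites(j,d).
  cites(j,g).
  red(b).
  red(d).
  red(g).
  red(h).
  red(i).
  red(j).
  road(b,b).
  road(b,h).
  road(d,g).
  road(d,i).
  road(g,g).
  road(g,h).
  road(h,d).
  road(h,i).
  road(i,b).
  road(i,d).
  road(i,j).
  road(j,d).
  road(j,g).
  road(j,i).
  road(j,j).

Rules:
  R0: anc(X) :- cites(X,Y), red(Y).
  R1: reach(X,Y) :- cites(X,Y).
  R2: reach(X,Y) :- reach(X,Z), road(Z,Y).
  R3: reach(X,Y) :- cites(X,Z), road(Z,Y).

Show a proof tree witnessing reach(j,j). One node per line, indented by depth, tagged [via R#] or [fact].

reach(j,j)  [via R2]
  reach(j,i)  [via R3]
    cites(j,d)  [fact]
    road(d,i)  [fact]
  road(i,j)  [fact]

round 1: derive reach(b,g) via R1 from cites(b,g)
round 1: derive reach(g,i) via R1 from cites(g,i)
round 1: derive reach(h,b) via R1 from cites(h,b)
round 1: derive reach(h,h) via R1 from cites(h,h)
round 1: derive reach(h,i) via R1 from cites(h,i)
round 1: derive reach(h,j) via R1 from cites(h,j)
round 1: derive reach(j,d) via R1 from cites(j,d)
round 1: derive reach(j,g) via R1 from cites(j,g)
round 1: derive reach(b,h) via R3 from cites(b,g), road(g,h)
round 1: derive reach(g,b) via R3 from cites(g,i), road(i,b)
round 1: derive reach(g,d) via R3 from cites(g,i), road(i,d)
round 1: derive reach(g,j) via R3 from cites(g,i), road(i,j)
round 1: derive reach(h,d) via R3 from cites(h,h), road(h,d)
round 1: derive reach(h,g) via R3 from cites(h,j), road(j,g)
round 1: derive reach(j,h) via R3 from cites(j,g), road(g,h)
round 1: derive reach(j,i) via R3 from cites(j,d), road(d,i)
round 2: derive reach(b,d) via R2 from reach(b,h), road(h,d)
round 2: derive reach(b,i) via R2 from reach(b,h), road(h,i)
round 2: derive reach(g,g) via R2 from reach(g,d), road(d,g)
round 2: derive reach(g,h) via R2 from reach(g,b), road(b,h)
round 2: derive reach(j,b) via R2 from reach(j,i), road(i,b)
round 2: derive reach(j,j) via R2 from reach(j,i), road(i,j)
round 3: derive reach(b,b) via R2 from reach(b,i), road(i,b)
round 3: derive reach(b,j) via R2 from reach(b,i), road(i,j)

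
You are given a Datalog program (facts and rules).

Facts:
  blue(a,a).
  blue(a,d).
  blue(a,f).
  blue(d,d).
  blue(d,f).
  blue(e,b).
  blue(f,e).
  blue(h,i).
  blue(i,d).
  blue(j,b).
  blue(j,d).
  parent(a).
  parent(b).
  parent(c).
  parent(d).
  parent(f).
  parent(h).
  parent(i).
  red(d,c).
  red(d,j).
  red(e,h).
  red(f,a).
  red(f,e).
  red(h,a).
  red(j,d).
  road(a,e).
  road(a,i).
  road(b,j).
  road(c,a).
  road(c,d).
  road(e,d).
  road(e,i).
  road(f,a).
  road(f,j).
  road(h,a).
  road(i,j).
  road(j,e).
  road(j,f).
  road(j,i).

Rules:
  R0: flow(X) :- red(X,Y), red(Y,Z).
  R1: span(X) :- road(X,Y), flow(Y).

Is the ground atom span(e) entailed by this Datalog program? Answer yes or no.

yes

round 1: derive flow(d) via R0 from red(d,j), red(j,d)
round 1: derive flow(e) via R0 from red(e,h), red(h,a)
round 1: derive flow(f) via R0 from red(f,e), red(e,h)
round 1: derive flow(j) via R0 from red(j,d), red(d,c)
round 2: derive span(a) via R1 from road(a,e), flow(e)
round 2: derive span(b) via R1 from road(b,j), flow(j)
round 2: derive span(c) via R1 from road(c,d), flow(d)
round 2: derive span(e) via R1 from road(e,d), flow(d)
round 2: derive span(f) via R1 from road(f,j), flow(j)
round 2: derive span(i) via R1 from road(i,j), flow(j)
round 2: derive span(j) via R1 from road(j,e), flow(e)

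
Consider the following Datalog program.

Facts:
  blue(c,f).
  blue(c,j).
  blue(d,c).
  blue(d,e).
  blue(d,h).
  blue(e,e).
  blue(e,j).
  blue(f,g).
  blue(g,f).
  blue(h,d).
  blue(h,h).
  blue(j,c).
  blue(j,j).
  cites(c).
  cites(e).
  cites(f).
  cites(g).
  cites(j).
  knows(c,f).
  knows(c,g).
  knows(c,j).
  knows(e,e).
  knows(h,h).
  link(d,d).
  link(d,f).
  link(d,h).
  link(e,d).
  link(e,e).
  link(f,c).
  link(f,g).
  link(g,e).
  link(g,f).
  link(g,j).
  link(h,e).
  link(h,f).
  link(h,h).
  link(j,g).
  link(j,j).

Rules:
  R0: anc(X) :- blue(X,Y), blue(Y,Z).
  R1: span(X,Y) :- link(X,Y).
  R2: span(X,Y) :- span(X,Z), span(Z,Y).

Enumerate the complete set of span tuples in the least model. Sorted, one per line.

span(d,c)
span(d,d)
span(d,e)
span(d,f)
span(d,g)
span(d,h)
span(d,j)
span(e,c)
span(e,d)
span(e,e)
span(e,f)
span(e,g)
span(e,h)
span(e,j)
span(f,c)
span(f,d)
span(f,e)
span(f,f)
span(f,g)
span(f,h)
span(f,j)
span(g,c)
span(g,d)
span(g,e)
span(g,f)
span(g,g)
span(g,h)
span(g,j)
span(h,c)
span(h,d)
span(h,e)
span(h,f)
span(h,g)
span(h,h)
span(h,j)
span(j,c)
span(j,d)
span(j,e)
span(j,f)
span(j,g)
span(j,h)
span(j,j)

round 1: derive span(d,d) via R1 from link(d,d)
round 1: derive span(d,f) via R1 from link(d,f)
round 1: derive span(d,h) via R1 from link(d,h)
round 1: derive span(e,d) via R1 from link(e,d)
round 1: derive span(e,e) via R1 from link(e,e)
round 1: derive span(f,c) via R1 from link(f,c)
round 1: derive span(f,g) via R1 from link(f,g)
round 1: derive span(g,e) via R1 from link(g,e)
round 1: derive span(g,f) via R1 from link(g,f)
round 1: derive span(g,j) via R1 from link(g,j)
round 1: derive span(h,e) via R1 from link(h,e)
round 1: derive span(h,f) via R1 from link(h,f)
round 1: derive span(h,h) via R1 from link(h,h)
round 1: derive span(j,g) via R1 from link(j,g)
round 1: derive span(j,j) via R1 from link(j,j)
round 2: derive span(d,c) via R2 from span(d,f), span(f,c)
round 2: derive span(d,e) via R2 from span(d,h), span(h,e)
round 2: derive span(d,g) via R2 from span(d,f), span(f,g)
round 2: derive span(e,f) via R2 from span(e,d), span(d,f)
round 2: derive span(e,h) via R2 from span(e,d), span(d,h)
round 2: derive span(f,e) via R2 from span(f,g), span(g,e)
round 2: derive span(f,f) via R2 from span(f,g), span(g,f)
round 2: derive span(f,j) via R2 from span(f,g), span(g,j)
round 2: derive span(g,c) via R2 from span(g,f), span(f,c)
round 2: derive span(g,d) via R2 from span(g,e), span(e,d)
round 2: derive span(g,g) via R2 from span(g,f), span(f,g)
round 2: derive span(h,c) via R2 from span(h,f), span(f,c)
round 2: derive span(h,d) via R2 from span(h,e), span(e,d)
round 2: derive span(h,g) via R2 from span(h,f), span(f,g)
round 2: derive span(j,e) via R2 from span(j,g), span(g,e)
round 2: derive span(j,f) via R2 from span(j,g), span(g,f)
round 3: derive span(d,j) via R2 from span(d,f), span(f,j)
round 3: derive span(e,c) via R2 from span(e,d), span(d,c)
round 3: derive span(e,g) via R2 from span(e,d), span(d,g)
round 3: derive span(e,j) via R2 from span(e,f), span(f,j)
round 3: derive span(f,d) via R2 from span(f,e), span(e,d)
round 3: derive span(f,h) via R2 from span(f,e), span(e,h)
round 3: derive span(g,h) via R2 from span(g,d), span(d,h)
round 3: derive span(h,j) via R2 from span(h,f), span(f,j)
round 3: derive span(j,c) via R2 from span(j,f), span(f,c)
round 3: derive span(j,d) via R2 from span(j,e), span(e,d)
round 3: derive span(j,h) via R2 from span(j,e), span(e,h)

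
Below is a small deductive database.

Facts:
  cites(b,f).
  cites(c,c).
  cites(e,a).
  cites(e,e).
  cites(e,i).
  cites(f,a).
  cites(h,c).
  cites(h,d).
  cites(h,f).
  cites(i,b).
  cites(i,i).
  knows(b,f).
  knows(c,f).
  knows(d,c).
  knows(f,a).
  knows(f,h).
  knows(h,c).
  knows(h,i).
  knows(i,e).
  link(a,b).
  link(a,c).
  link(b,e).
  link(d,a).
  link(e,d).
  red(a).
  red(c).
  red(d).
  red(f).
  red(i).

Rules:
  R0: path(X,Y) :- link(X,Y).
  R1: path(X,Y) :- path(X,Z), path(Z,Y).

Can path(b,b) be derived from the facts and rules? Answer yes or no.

round 1: derive path(a,b) via R0 from link(a,b)
round 1: derive path(a,c) via R0 from link(a,c)
round 1: derive path(b,e) via R0 from link(b,e)
round 1: derive path(d,a) via R0 from link(d,a)
round 1: derive path(e,d) via R0 from link(e,d)
round 2: derive path(a,e) via R1 from path(a,b), path(b,e)
round 2: derive path(b,d) via R1 from path(b,e), path(e,d)
round 2: derive path(d,b) via R1 from path(d,a), path(a,b)
round 2: derive path(d,c) via R1 from path(d,a), path(a,c)
round 2: derive path(e,a) via R1 from path(e,d), path(d,a)
round 3: derive path(a,a) via R1 from path(a,e), path(e,a)
round 3: derive path(a,d) via R1 from path(a,b), path(b,d)
round 3: derive path(b,a) via R1 from path(b,d), path(d,a)
round 3: derive path(b,b) via R1 from path(b,d), path(d,b)
round 3: derive path(b,c) via R1 from path(b,d), path(d,c)
round 3: derive path(d,d) via R1 from path(d,b), path(b,d)
round 3: derive path(d,e) via R1 from path(d,a), path(a,e)
round 3: derive path(e,b) via R1 from path(e,a), path(a,b)
round 3: derive path(e,c) via R1 from path(e,a), path(a,c)
round 3: derive path(e,e) via R1 from path(e,a), path(a,e)

yes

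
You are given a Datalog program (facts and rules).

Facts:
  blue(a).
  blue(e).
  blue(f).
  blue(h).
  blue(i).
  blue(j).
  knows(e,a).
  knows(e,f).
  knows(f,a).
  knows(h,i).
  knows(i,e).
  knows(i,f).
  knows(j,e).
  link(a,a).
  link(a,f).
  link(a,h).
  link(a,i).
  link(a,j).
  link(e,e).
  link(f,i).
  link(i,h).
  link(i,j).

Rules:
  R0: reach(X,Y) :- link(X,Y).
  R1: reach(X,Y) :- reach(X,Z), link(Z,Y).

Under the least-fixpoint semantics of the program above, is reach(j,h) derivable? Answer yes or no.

no

round 1: derive reach(a,a) via R0 from link(a,a)
round 1: derive reach(a,f) via R0 from link(a,f)
round 1: derive reach(a,h) via R0 from link(a,h)
round 1: derive reach(a,i) via R0 from link(a,i)
round 1: derive reach(a,j) via R0 from link(a,j)
round 1: derive reach(e,e) via R0 from link(e,e)
round 1: derive reach(f,i) via R0 from link(f,i)
round 1: derive reach(i,h) via R0 from link(i,h)
round 1: derive reach(i,j) via R0 from link(i,j)
round 2: derive reach(f,h) via R1 from reach(f,i), link(i,h)
round 2: derive reach(f,j) via R1 from reach(f,i), link(i,j)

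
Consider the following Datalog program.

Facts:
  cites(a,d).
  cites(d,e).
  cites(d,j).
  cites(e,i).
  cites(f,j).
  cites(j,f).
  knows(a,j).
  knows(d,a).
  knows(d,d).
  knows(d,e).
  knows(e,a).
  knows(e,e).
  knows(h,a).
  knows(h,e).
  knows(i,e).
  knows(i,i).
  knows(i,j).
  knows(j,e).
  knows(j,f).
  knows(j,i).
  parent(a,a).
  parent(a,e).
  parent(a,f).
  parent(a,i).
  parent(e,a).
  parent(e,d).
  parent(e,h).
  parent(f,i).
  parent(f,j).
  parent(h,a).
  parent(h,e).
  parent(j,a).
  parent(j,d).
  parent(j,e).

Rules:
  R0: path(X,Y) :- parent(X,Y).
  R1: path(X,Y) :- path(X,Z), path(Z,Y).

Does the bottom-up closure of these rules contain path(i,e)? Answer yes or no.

round 1: derive path(a,a) via R0 from parent(a,a)
round 1: derive path(a,e) via R0 from parent(a,e)
round 1: derive path(a,f) via R0 from parent(a,f)
round 1: derive path(a,i) via R0 from parent(a,i)
round 1: derive path(e,a) via R0 from parent(e,a)
round 1: derive path(e,d) via R0 from parent(e,d)
round 1: derive path(e,h) via R0 from parent(e,h)
round 1: derive path(f,i) via R0 from parent(f,i)
round 1: derive path(f,j) via R0 from parent(f,j)
round 1: derive path(h,a) via R0 from parent(h,a)
round 1: derive path(h,e) via R0 from parent(h,e)
round 1: derive path(j,a) via R0 from parent(j,a)
round 1: derive path(j,d) via R0 from parent(j,d)
round 1: derive path(j,e) via R0 from parent(j,e)
round 2: derive path(a,d) via R1 from path(a,e), path(e,d)
round 2: derive path(a,h) via R1 from path(a,e), path(e,h)
round 2: derive path(a,j) via R1 from path(a,f), path(f,j)
round 2: derive path(e,e) via R1 from path(e,a), path(a,e)
round 2: derive path(e,f) via R1 from path(e,a), path(a,f)
round 2: derive path(e,i) via R1 from path(e,a), path(a,i)
round 2: derive path(f,a) via R1 from path(f,j), path(j,a)
round 2: derive path(f,d) via R1 from path(f,j), path(j,d)
round 2: derive path(f,e) via R1 from path(f,j), path(j,e)
round 2: derive path(h,d) via R1 from path(h,e), path(e,d)
round 2: derive path(h,f) via R1 from path(h,a), path(a,f)
round 2: derive path(h,h) via R1 from path(h,e), path(e,h)
round 2: derive path(h,i) via R1 from path(h,a), path(a,i)
round 2: derive path(j,f) via R1 from path(j,a), path(a,f)
round 2: derive path(j,h) via R1 from path(j,e), path(e,h)
round 2: derive path(j,i) via R1 from path(j,a), path(a,i)
round 3: derive path(e,j) via R1 from path(e,a), path(a,j)
round 3: derive path(f,f) via R1 from path(f,a), path(a,f)
round 3: derive path(f,h) via R1 from path(f,a), path(a,h)
round 3: derive path(h,j) via R1 from path(h,a), path(a,j)
round 3: derive path(j,j) via R1 from path(j,a), path(a,j)

no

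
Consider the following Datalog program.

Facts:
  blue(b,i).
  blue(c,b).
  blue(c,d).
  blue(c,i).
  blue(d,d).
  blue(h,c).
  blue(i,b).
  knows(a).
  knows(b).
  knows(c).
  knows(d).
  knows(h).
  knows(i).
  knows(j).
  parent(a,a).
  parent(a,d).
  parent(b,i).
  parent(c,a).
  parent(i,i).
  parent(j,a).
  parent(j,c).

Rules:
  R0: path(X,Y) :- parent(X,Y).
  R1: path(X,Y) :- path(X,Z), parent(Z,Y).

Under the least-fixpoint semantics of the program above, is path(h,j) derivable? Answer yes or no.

no

round 1: derive path(a,a) via R0 from parent(a,a)
round 1: derive path(a,d) via R0 from parent(a,d)
round 1: derive path(b,i) via R0 from parent(b,i)
round 1: derive path(c,a) via R0 from parent(c,a)
round 1: derive path(i,i) via R0 from parent(i,i)
round 1: derive path(j,a) via R0 from parent(j,a)
round 1: derive path(j,c) via R0 from parent(j,c)
round 2: derive path(c,d) via R1 from path(c,a), parent(a,d)
round 2: derive path(j,d) via R1 from path(j,a), parent(a,d)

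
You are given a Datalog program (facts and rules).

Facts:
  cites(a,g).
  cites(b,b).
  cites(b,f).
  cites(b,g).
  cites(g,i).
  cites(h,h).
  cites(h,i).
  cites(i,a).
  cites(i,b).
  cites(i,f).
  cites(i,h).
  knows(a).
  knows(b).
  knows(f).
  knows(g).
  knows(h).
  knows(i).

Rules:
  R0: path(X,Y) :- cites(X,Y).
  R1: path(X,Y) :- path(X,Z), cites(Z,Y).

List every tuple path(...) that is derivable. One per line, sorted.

path(a,a)
path(a,b)
path(a,f)
path(a,g)
path(a,h)
path(a,i)
path(b,a)
path(b,b)
path(b,f)
path(b,g)
path(b,h)
path(b,i)
path(g,a)
path(g,b)
path(g,f)
path(g,g)
path(g,h)
path(g,i)
path(h,a)
path(h,b)
path(h,f)
path(h,g)
path(h,h)
path(h,i)
path(i,a)
path(i,b)
path(i,f)
path(i,g)
path(i,h)
path(i,i)

round 1: derive path(a,g) via R0 from cites(a,g)
round 1: derive path(b,b) via R0 from cites(b,b)
round 1: derive path(b,f) via R0 from cites(b,f)
round 1: derive path(b,g) via R0 from cites(b,g)
round 1: derive path(g,i) via R0 from cites(g,i)
round 1: derive path(h,h) via R0 from cites(h,h)
round 1: derive path(h,i) via R0 from cites(h,i)
round 1: derive path(i,a) via R0 from cites(i,a)
round 1: derive path(i,b) via R0 from cites(i,b)
round 1: derive path(i,f) via R0 from cites(i,f)
round 1: derive path(i,h) via R0 from cites(i,h)
round 2: derive path(a,i) via R1 from path(a,g), cites(g,i)
round 2: derive path(b,i) via R1 from path(b,g), cites(g,i)
round 2: derive path(g,a) via R1 from path(g,i), cites(i,a)
round 2: derive path(g,b) via R1 from path(g,i), cites(i,b)
round 2: derive path(g,f) via R1 from path(g,i), cites(i,f)
round 2: derive path(g,h) via R1 from path(g,i), cites(i,h)
round 2: derive path(h,a) via R1 from path(h,i), cites(i,a)
round 2: derive path(h,b) via R1 from path(h,i), cites(i,b)
round 2: derive path(h,f) via R1 from path(h,i), cites(i,f)
round 2: derive path(i,g) via R1 from path(i,a), cites(a,g)
round 2: derive path(i,i) via R1 from path(i,h), cites(h,i)
round 3: derive path(a,a) via R1 from path(a,i), cites(i,a)
round 3: derive path(a,b) via R1 from path(a,i), cites(i,b)
round 3: derive path(a,f) via R1 from path(a,i), cites(i,f)
round 3: derive path(a,h) via R1 from path(a,i), cites(i,h)
round 3: derive path(b,a) via R1 from path(b,i), cites(i,a)
round 3: derive path(b,h) via R1 from path(b,i), cites(i,h)
round 3: derive path(g,g) via R1 from path(g,a), cites(a,g)
round 3: derive path(h,g) via R1 from path(h,a), cites(a,g)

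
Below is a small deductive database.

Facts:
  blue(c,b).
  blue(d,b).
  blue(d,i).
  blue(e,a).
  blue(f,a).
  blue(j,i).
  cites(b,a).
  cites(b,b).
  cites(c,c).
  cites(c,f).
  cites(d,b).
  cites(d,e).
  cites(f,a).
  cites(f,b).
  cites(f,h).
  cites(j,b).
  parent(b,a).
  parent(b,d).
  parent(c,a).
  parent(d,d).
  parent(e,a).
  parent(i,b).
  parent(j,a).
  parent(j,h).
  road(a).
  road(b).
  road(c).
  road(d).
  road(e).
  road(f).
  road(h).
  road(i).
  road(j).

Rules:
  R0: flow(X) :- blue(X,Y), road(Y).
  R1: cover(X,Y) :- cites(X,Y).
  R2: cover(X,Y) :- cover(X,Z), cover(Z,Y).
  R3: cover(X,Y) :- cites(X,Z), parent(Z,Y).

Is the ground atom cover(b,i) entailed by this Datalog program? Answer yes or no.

no

round 1: derive cover(b,a) via R1 from cites(b,a)
round 1: derive cover(b,b) via R1 from cites(b,b)
round 1: derive cover(c,c) via R1 from cites(c,c)
round 1: derive cover(c,f) via R1 from cites(c,f)
round 1: derive cover(d,b) via R1 from cites(d,b)
round 1: derive cover(d,e) via R1 from cites(d,e)
round 1: derive cover(f,a) via R1 from cites(f,a)
round 1: derive cover(f,b) via R1 from cites(f,b)
round 1: derive cover(f,h) via R1 from cites(f,h)
round 1: derive cover(j,b) via R1 from cites(j,b)
round 1: derive cover(b,d) via R3 from cites(b,b), parent(b,d)
round 1: derive cover(c,a) via R3 from cites(c,c), parent(c,a)
round 1: derive cover(d,a) via R3 from cites(d,b), parent(b,a)
round 1: derive cover(d,d) via R3 from cites(d,b), parent(b,d)
round 1: derive cover(f,d) via R3 from cites(f,b), parent(b,d)
round 1: derive cover(j,a) via R3 from cites(j,b), parent(b,a)
round 1: derive cover(j,d) via R3 from cites(j,b), parent(b,d)
round 2: derive cover(b,e) via R2 from cover(b,d), cover(d,e)
round 2: derive cover(c,b) via R2 from cover(c,f), cover(f,b)
round 2: derive cover(c,d) via R2 from cover(c,f), cover(f,d)
round 2: derive cover(c,h) via R2 from cover(c,f), cover(f,h)
round 2: derive cover(f,e) via R2 from cover(f,d), cover(d,e)
round 2: derive cover(j,e) via R2 from cover(j,d), cover(d,e)
round 3: derive cover(c,e) via R2 from cover(c,b), cover(b,e)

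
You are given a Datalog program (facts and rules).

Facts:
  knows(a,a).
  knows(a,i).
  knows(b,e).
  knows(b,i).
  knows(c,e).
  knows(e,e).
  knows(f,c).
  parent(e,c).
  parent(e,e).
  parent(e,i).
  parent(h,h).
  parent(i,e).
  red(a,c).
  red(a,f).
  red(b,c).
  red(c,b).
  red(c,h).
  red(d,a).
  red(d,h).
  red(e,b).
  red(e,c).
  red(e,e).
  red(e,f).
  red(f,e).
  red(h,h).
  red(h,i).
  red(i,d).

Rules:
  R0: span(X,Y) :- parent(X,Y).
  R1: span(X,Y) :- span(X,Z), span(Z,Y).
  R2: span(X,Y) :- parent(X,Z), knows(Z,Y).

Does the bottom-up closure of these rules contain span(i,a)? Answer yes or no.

round 1: derive span(e,c) via R0 from parent(e,c)
round 1: derive span(e,e) via R0 from parent(e,e)
round 1: derive span(e,i) via R0 from parent(e,i)
round 1: derive span(h,h) via R0 from parent(h,h)
round 1: derive span(i,e) via R0 from parent(i,e)
round 2: derive span(i,c) via R1 from span(i,e), span(e,c)
round 2: derive span(i,i) via R1 from span(i,e), span(e,i)

no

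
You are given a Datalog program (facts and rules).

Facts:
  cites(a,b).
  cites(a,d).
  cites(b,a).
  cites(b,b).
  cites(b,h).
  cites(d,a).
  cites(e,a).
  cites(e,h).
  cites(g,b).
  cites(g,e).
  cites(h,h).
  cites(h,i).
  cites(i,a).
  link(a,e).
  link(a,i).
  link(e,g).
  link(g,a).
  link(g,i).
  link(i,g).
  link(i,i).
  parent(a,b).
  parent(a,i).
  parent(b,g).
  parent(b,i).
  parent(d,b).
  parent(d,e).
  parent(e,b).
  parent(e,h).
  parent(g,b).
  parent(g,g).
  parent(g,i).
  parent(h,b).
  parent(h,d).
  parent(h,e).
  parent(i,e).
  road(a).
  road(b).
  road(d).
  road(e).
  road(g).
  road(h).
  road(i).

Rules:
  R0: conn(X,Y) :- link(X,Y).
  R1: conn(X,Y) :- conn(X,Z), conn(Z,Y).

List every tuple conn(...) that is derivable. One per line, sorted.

round 1: derive conn(a,e) via R0 from link(a,e)
round 1: derive conn(a,i) via R0 from link(a,i)
round 1: derive conn(e,g) via R0 from link(e,g)
round 1: derive conn(g,a) via R0 from link(g,a)
round 1: derive conn(g,i) via R0 from link(g,i)
round 1: derive conn(i,g) via R0 from link(i,g)
round 1: derive conn(i,i) via R0 from link(i,i)
round 2: derive conn(a,g) via R1 from conn(a,e), conn(e,g)
round 2: derive conn(e,a) via R1 from conn(e,g), conn(g,a)
round 2: derive conn(e,i) via R1 from conn(e,g), conn(g,i)
round 2: derive conn(g,e) via R1 from conn(g,a), conn(a,e)
round 2: derive conn(g,g) via R1 from conn(g,i), conn(i,g)
round 2: derive conn(i,a) via R1 from conn(i,g), conn(g,a)
round 3: derive conn(a,a) via R1 from conn(a,e), conn(e,a)
round 3: derive conn(e,e) via R1 from conn(e,a), conn(a,e)
round 3: derive conn(i,e) via R1 from conn(i,a), conn(a,e)

conn(a,a)
conn(a,e)
conn(a,g)
conn(a,i)
conn(e,a)
conn(e,e)
conn(e,g)
conn(e,i)
conn(g,a)
conn(g,e)
conn(g,g)
conn(g,i)
conn(i,a)
conn(i,e)
conn(i,g)
conn(i,i)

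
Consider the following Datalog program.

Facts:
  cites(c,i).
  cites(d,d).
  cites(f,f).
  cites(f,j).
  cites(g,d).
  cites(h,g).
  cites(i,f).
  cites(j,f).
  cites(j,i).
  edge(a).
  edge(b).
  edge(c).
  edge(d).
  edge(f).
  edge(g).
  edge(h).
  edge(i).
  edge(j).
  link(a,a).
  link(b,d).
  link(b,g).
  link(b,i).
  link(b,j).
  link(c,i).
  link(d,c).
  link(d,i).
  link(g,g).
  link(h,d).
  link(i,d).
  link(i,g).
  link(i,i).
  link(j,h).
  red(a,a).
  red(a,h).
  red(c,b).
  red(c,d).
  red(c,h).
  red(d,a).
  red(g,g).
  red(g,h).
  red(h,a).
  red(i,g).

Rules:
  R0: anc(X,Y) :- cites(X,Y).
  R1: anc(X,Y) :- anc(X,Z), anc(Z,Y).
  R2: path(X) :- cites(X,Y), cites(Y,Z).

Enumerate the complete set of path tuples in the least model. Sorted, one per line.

path(c)
path(d)
path(f)
path(g)
path(h)
path(i)
path(j)

round 1: derive path(c) via R2 from cites(c,i), cites(i,f)
round 1: derive path(d) via R2 from cites(d,d), cites(d,d)
round 1: derive path(f) via R2 from cites(f,f), cites(f,f)
round 1: derive path(g) via R2 from cites(g,d), cites(d,d)
round 1: derive path(h) via R2 from cites(h,g), cites(g,d)
round 1: derive path(i) via R2 from cites(i,f), cites(f,f)
round 1: derive path(j) via R2 from cites(j,f), cites(f,f)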